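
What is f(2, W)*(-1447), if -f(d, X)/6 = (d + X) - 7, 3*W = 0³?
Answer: -43410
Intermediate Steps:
W = 0 (W = (⅓)*0³ = (⅓)*0 = 0)
f(d, X) = 42 - 6*X - 6*d (f(d, X) = -6*((d + X) - 7) = -6*((X + d) - 7) = -6*(-7 + X + d) = 42 - 6*X - 6*d)
f(2, W)*(-1447) = (42 - 6*0 - 6*2)*(-1447) = (42 + 0 - 12)*(-1447) = 30*(-1447) = -43410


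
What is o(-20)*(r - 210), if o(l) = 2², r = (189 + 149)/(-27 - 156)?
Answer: -155072/183 ≈ -847.39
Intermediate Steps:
r = -338/183 (r = 338/(-183) = 338*(-1/183) = -338/183 ≈ -1.8470)
o(l) = 4
o(-20)*(r - 210) = 4*(-338/183 - 210) = 4*(-38768/183) = -155072/183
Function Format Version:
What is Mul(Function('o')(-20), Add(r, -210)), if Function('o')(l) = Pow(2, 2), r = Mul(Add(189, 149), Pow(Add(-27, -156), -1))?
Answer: Rational(-155072, 183) ≈ -847.39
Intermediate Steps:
r = Rational(-338, 183) (r = Mul(338, Pow(-183, -1)) = Mul(338, Rational(-1, 183)) = Rational(-338, 183) ≈ -1.8470)
Function('o')(l) = 4
Mul(Function('o')(-20), Add(r, -210)) = Mul(4, Add(Rational(-338, 183), -210)) = Mul(4, Rational(-38768, 183)) = Rational(-155072, 183)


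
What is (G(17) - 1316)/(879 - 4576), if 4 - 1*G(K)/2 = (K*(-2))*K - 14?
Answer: 124/3697 ≈ 0.033541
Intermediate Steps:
G(K) = 36 + 4*K**2 (G(K) = 8 - 2*((K*(-2))*K - 14) = 8 - 2*((-2*K)*K - 14) = 8 - 2*(-2*K**2 - 14) = 8 - 2*(-14 - 2*K**2) = 8 + (28 + 4*K**2) = 36 + 4*K**2)
(G(17) - 1316)/(879 - 4576) = ((36 + 4*17**2) - 1316)/(879 - 4576) = ((36 + 4*289) - 1316)/(-3697) = ((36 + 1156) - 1316)*(-1/3697) = (1192 - 1316)*(-1/3697) = -124*(-1/3697) = 124/3697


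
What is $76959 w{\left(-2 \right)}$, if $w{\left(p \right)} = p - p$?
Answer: $0$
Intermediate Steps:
$w{\left(p \right)} = 0$
$76959 w{\left(-2 \right)} = 76959 \cdot 0 = 0$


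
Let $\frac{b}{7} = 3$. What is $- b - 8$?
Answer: $-29$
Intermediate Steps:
$b = 21$ ($b = 7 \cdot 3 = 21$)
$- b - 8 = \left(-1\right) 21 - 8 = -21 - 8 = -29$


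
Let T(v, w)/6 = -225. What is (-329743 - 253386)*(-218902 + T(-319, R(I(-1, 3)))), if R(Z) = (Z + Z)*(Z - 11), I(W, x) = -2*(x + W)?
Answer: 128435328508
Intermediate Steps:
I(W, x) = -2*W - 2*x (I(W, x) = -2*(W + x) = -2*W - 2*x)
R(Z) = 2*Z*(-11 + Z) (R(Z) = (2*Z)*(-11 + Z) = 2*Z*(-11 + Z))
T(v, w) = -1350 (T(v, w) = 6*(-225) = -1350)
(-329743 - 253386)*(-218902 + T(-319, R(I(-1, 3)))) = (-329743 - 253386)*(-218902 - 1350) = -583129*(-220252) = 128435328508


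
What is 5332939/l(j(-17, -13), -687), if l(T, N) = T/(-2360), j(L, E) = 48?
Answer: -1573217005/6 ≈ -2.6220e+8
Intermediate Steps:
l(T, N) = -T/2360 (l(T, N) = T*(-1/2360) = -T/2360)
5332939/l(j(-17, -13), -687) = 5332939/((-1/2360*48)) = 5332939/(-6/295) = 5332939*(-295/6) = -1573217005/6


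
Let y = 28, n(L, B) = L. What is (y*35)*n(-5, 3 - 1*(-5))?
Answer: -4900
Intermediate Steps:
(y*35)*n(-5, 3 - 1*(-5)) = (28*35)*(-5) = 980*(-5) = -4900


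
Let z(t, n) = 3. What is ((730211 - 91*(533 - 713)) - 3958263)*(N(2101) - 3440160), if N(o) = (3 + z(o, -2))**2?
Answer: 11048549927328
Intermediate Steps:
N(o) = 36 (N(o) = (3 + 3)**2 = 6**2 = 36)
((730211 - 91*(533 - 713)) - 3958263)*(N(2101) - 3440160) = ((730211 - 91*(533 - 713)) - 3958263)*(36 - 3440160) = ((730211 - 91*(-180)) - 3958263)*(-3440124) = ((730211 + 16380) - 3958263)*(-3440124) = (746591 - 3958263)*(-3440124) = -3211672*(-3440124) = 11048549927328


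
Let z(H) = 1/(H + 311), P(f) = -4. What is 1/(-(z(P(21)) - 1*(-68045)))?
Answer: -307/20889816 ≈ -1.4696e-5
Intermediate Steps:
z(H) = 1/(311 + H)
1/(-(z(P(21)) - 1*(-68045))) = 1/(-(1/(311 - 4) - 1*(-68045))) = 1/(-(1/307 + 68045)) = 1/(-1*20889816/307) = 1/(-20889816/307) = -307/20889816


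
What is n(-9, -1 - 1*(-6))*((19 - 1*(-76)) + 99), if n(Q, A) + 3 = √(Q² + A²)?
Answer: -582 + 194*√106 ≈ 1415.4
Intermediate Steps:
n(Q, A) = -3 + √(A² + Q²) (n(Q, A) = -3 + √(Q² + A²) = -3 + √(A² + Q²))
n(-9, -1 - 1*(-6))*((19 - 1*(-76)) + 99) = (-3 + √((-1 - 1*(-6))² + (-9)²))*((19 - 1*(-76)) + 99) = (-3 + √((-1 + 6)² + 81))*((19 + 76) + 99) = (-3 + √(5² + 81))*(95 + 99) = (-3 + √(25 + 81))*194 = (-3 + √106)*194 = -582 + 194*√106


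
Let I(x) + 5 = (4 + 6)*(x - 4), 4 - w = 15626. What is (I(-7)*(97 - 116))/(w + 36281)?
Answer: 2185/20659 ≈ 0.10576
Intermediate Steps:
w = -15622 (w = 4 - 1*15626 = 4 - 15626 = -15622)
I(x) = -45 + 10*x (I(x) = -5 + (4 + 6)*(x - 4) = -5 + 10*(-4 + x) = -5 + (-40 + 10*x) = -45 + 10*x)
(I(-7)*(97 - 116))/(w + 36281) = ((-45 + 10*(-7))*(97 - 116))/(-15622 + 36281) = ((-45 - 70)*(-19))/20659 = -115*(-19)*(1/20659) = 2185*(1/20659) = 2185/20659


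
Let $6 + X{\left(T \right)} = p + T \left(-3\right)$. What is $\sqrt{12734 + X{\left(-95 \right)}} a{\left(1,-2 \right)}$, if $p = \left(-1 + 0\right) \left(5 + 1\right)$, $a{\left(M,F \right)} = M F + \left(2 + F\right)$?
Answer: $- 2 \sqrt{13007} \approx -228.1$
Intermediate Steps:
$a{\left(M,F \right)} = 2 + F + F M$ ($a{\left(M,F \right)} = F M + \left(2 + F\right) = 2 + F + F M$)
$p = -6$ ($p = \left(-1\right) 6 = -6$)
$X{\left(T \right)} = -12 - 3 T$ ($X{\left(T \right)} = -6 + \left(-6 + T \left(-3\right)\right) = -6 - \left(6 + 3 T\right) = -12 - 3 T$)
$\sqrt{12734 + X{\left(-95 \right)}} a{\left(1,-2 \right)} = \sqrt{12734 - -273} \left(2 - 2 - 2\right) = \sqrt{12734 + \left(-12 + 285\right)} \left(2 - 2 - 2\right) = \sqrt{12734 + 273} \left(-2\right) = \sqrt{13007} \left(-2\right) = - 2 \sqrt{13007}$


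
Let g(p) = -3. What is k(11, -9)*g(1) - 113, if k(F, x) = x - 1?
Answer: -83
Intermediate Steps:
k(F, x) = -1 + x
k(11, -9)*g(1) - 113 = (-1 - 9)*(-3) - 113 = -10*(-3) - 113 = 30 - 113 = -83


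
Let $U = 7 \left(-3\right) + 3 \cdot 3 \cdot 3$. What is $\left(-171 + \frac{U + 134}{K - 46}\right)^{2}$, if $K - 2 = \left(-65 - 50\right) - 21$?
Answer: $\frac{2390116}{81} \approx 29508.0$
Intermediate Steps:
$U = 6$ ($U = -21 + 9 \cdot 3 = -21 + 27 = 6$)
$K = -134$ ($K = 2 - 136 = -134$)
$\left(-171 + \frac{U + 134}{K - 46}\right)^{2} = \left(-171 + \frac{6 + 134}{-134 - 46}\right)^{2} = \left(-171 + \frac{140}{-180}\right)^{2} = \left(-171 + 140 \left(- \frac{1}{180}\right)\right)^{2} = \left(-171 - \frac{7}{9}\right)^{2} = \left(- \frac{1546}{9}\right)^{2} = \frac{2390116}{81}$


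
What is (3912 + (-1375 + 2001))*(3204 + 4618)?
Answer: 35496236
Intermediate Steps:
(3912 + (-1375 + 2001))*(3204 + 4618) = (3912 + 626)*7822 = 4538*7822 = 35496236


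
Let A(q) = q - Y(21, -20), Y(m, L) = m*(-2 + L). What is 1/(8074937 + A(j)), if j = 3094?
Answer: 1/8078493 ≈ 1.2379e-7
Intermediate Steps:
A(q) = 462 + q (A(q) = q - 21*(-2 - 20) = q - 21*(-22) = q - 1*(-462) = q + 462 = 462 + q)
1/(8074937 + A(j)) = 1/(8074937 + (462 + 3094)) = 1/(8074937 + 3556) = 1/8078493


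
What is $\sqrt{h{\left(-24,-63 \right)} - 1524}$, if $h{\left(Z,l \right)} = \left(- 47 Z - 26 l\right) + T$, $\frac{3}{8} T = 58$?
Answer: $\frac{\sqrt{12570}}{3} \approx 37.372$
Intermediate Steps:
$T = \frac{464}{3}$ ($T = \frac{8}{3} \cdot 58 = \frac{464}{3} \approx 154.67$)
$h{\left(Z,l \right)} = \frac{464}{3} - 47 Z - 26 l$ ($h{\left(Z,l \right)} = \left(- 47 Z - 26 l\right) + \frac{464}{3} = \frac{464}{3} - 47 Z - 26 l$)
$\sqrt{h{\left(-24,-63 \right)} - 1524} = \sqrt{\left(\frac{464}{3} - -1128 - -1638\right) - 1524} = \sqrt{\left(\frac{464}{3} + 1128 + 1638\right) - 1524} = \sqrt{\frac{8762}{3} - 1524} = \sqrt{\frac{4190}{3}} = \frac{\sqrt{12570}}{3}$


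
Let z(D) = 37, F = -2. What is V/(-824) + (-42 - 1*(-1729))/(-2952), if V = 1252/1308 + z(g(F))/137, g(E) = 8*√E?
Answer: -2601535553/4540468248 ≈ -0.57297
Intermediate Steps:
V = 54980/44799 (V = 1252/1308 + 37/137 = 1252*(1/1308) + 37*(1/137) = 313/327 + 37/137 = 54980/44799 ≈ 1.2273)
V/(-824) + (-42 - 1*(-1729))/(-2952) = (54980/44799)/(-824) + (-42 - 1*(-1729))/(-2952) = (54980/44799)*(-1/824) + (-42 + 1729)*(-1/2952) = -13745/9228594 + 1687*(-1/2952) = -13745/9228594 - 1687/2952 = -2601535553/4540468248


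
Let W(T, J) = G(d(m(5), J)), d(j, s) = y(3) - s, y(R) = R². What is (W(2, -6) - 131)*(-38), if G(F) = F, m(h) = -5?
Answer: 4408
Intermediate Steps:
d(j, s) = 9 - s (d(j, s) = 3² - s = 9 - s)
W(T, J) = 9 - J
(W(2, -6) - 131)*(-38) = ((9 - 1*(-6)) - 131)*(-38) = ((9 + 6) - 131)*(-38) = (15 - 131)*(-38) = -116*(-38) = 4408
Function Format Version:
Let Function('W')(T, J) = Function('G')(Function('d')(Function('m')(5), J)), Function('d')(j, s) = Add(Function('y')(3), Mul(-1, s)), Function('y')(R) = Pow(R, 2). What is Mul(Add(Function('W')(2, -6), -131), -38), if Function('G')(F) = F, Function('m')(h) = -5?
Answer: 4408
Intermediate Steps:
Function('d')(j, s) = Add(9, Mul(-1, s)) (Function('d')(j, s) = Add(Pow(3, 2), Mul(-1, s)) = Add(9, Mul(-1, s)))
Function('W')(T, J) = Add(9, Mul(-1, J))
Mul(Add(Function('W')(2, -6), -131), -38) = Mul(Add(Add(9, Mul(-1, -6)), -131), -38) = Mul(Add(Add(9, 6), -131), -38) = Mul(Add(15, -131), -38) = Mul(-116, -38) = 4408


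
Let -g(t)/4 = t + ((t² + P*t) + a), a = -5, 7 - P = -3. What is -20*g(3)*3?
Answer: 8880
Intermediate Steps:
P = 10 (P = 7 - 1*(-3) = 7 + 3 = 10)
g(t) = 20 - 44*t - 4*t² (g(t) = -4*(t + ((t² + 10*t) - 5)) = -4*(t + (-5 + t² + 10*t)) = -4*(-5 + t² + 11*t) = 20 - 44*t - 4*t²)
-20*g(3)*3 = -20*(20 - 44*3 - 4*3²)*3 = -20*(20 - 132 - 4*9)*3 = -20*(20 - 132 - 36)*3 = -20*(-148)*3 = 2960*3 = 8880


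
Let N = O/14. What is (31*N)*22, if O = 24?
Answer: 8184/7 ≈ 1169.1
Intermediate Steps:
N = 12/7 (N = 24/14 = 24*(1/14) = 12/7 ≈ 1.7143)
(31*N)*22 = (31*(12/7))*22 = (372/7)*22 = 8184/7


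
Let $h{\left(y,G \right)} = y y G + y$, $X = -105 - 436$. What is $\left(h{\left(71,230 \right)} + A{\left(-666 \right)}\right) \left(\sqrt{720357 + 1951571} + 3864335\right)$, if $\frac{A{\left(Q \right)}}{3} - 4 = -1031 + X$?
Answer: $4462522464995 + 2309594 \sqrt{667982} \approx 4.4644 \cdot 10^{12}$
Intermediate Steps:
$X = -541$
$A{\left(Q \right)} = -4704$ ($A{\left(Q \right)} = 12 + 3 \left(-1031 - 541\right) = 12 + 3 \left(-1572\right) = 12 - 4716 = -4704$)
$h{\left(y,G \right)} = y + G y^{2}$ ($h{\left(y,G \right)} = y^{2} G + y = G y^{2} + y = y + G y^{2}$)
$\left(h{\left(71,230 \right)} + A{\left(-666 \right)}\right) \left(\sqrt{720357 + 1951571} + 3864335\right) = \left(71 \left(1 + 230 \cdot 71\right) - 4704\right) \left(\sqrt{720357 + 1951571} + 3864335\right) = \left(71 \left(1 + 16330\right) - 4704\right) \left(\sqrt{2671928} + 3864335\right) = \left(71 \cdot 16331 - 4704\right) \left(2 \sqrt{667982} + 3864335\right) = \left(1159501 - 4704\right) \left(3864335 + 2 \sqrt{667982}\right) = 1154797 \left(3864335 + 2 \sqrt{667982}\right) = 4462522464995 + 2309594 \sqrt{667982}$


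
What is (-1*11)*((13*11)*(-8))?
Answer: 12584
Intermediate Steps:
(-1*11)*((13*11)*(-8)) = -1573*(-8) = -11*(-1144) = 12584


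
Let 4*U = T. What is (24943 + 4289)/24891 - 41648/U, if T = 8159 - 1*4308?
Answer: -1344689680/31951747 ≈ -42.085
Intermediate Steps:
T = 3851 (T = 8159 - 4308 = 3851)
U = 3851/4 (U = (1/4)*3851 = 3851/4 ≈ 962.75)
(24943 + 4289)/24891 - 41648/U = (24943 + 4289)/24891 - 41648/3851/4 = 29232*(1/24891) - 41648*4/3851 = 9744/8297 - 166592/3851 = -1344689680/31951747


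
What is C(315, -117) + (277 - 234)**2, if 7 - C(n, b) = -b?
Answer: 1739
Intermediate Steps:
C(n, b) = 7 + b (C(n, b) = 7 - (-1)*b = 7 + b)
C(315, -117) + (277 - 234)**2 = (7 - 117) + (277 - 234)**2 = -110 + 43**2 = -110 + 1849 = 1739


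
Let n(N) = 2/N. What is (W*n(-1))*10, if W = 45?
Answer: -900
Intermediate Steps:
(W*n(-1))*10 = (45*(2/(-1)))*10 = (45*(2*(-1)))*10 = (45*(-2))*10 = -90*10 = -900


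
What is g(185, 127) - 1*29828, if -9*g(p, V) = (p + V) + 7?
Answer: -268771/9 ≈ -29863.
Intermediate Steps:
g(p, V) = -7/9 - V/9 - p/9 (g(p, V) = -((p + V) + 7)/9 = -((V + p) + 7)/9 = -(7 + V + p)/9 = -7/9 - V/9 - p/9)
g(185, 127) - 1*29828 = (-7/9 - ⅑*127 - ⅑*185) - 1*29828 = (-7/9 - 127/9 - 185/9) - 29828 = -319/9 - 29828 = -268771/9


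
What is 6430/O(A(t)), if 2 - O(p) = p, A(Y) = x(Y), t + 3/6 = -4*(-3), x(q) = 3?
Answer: -6430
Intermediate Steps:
t = 23/2 (t = -½ - 4*(-3) = -½ + 12 = 23/2 ≈ 11.500)
A(Y) = 3
O(p) = 2 - p
6430/O(A(t)) = 6430/(2 - 1*3) = 6430/(2 - 3) = 6430/(-1) = 6430*(-1) = -6430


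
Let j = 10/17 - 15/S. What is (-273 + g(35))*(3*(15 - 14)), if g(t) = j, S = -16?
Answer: -221523/272 ≈ -814.42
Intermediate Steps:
j = 415/272 (j = 10/17 - 15/(-16) = 10*(1/17) - 15*(-1/16) = 10/17 + 15/16 = 415/272 ≈ 1.5257)
g(t) = 415/272
(-273 + g(35))*(3*(15 - 14)) = (-273 + 415/272)*(3*(15 - 14)) = -221523/272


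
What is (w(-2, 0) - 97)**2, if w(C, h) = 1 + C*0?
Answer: 9216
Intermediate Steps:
w(C, h) = 1 (w(C, h) = 1 + 0 = 1)
(w(-2, 0) - 97)**2 = (1 - 97)**2 = (-96)**2 = 9216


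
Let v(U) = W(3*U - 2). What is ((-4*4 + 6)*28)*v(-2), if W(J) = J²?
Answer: -17920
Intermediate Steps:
v(U) = (-2 + 3*U)² (v(U) = (3*U - 2)² = (-2 + 3*U)²)
((-4*4 + 6)*28)*v(-2) = ((-4*4 + 6)*28)*(-2 + 3*(-2))² = ((-16 + 6)*28)*(-2 - 6)² = -10*28*(-8)² = -280*64 = -17920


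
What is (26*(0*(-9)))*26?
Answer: 0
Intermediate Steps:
(26*(0*(-9)))*26 = (26*0)*26 = 0*26 = 0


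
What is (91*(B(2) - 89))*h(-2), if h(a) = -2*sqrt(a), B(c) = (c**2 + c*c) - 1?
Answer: 14924*I*sqrt(2) ≈ 21106.0*I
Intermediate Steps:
B(c) = -1 + 2*c**2 (B(c) = (c**2 + c**2) - 1 = 2*c**2 - 1 = -1 + 2*c**2)
(91*(B(2) - 89))*h(-2) = (91*((-1 + 2*2**2) - 89))*(-2*I*sqrt(2)) = (91*((-1 + 2*4) - 89))*(-2*I*sqrt(2)) = (91*((-1 + 8) - 89))*(-2*I*sqrt(2)) = (91*(7 - 89))*(-2*I*sqrt(2)) = (91*(-82))*(-2*I*sqrt(2)) = -(-14924)*I*sqrt(2) = 14924*I*sqrt(2)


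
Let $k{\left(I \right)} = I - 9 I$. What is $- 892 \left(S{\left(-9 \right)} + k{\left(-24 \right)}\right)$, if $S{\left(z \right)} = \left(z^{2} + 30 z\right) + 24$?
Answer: $-24084$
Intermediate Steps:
$k{\left(I \right)} = - 8 I$ ($k{\left(I \right)} = I - 9 I = - 8 I$)
$S{\left(z \right)} = 24 + z^{2} + 30 z$
$- 892 \left(S{\left(-9 \right)} + k{\left(-24 \right)}\right) = - 892 \left(\left(24 + \left(-9\right)^{2} + 30 \left(-9\right)\right) - -192\right) = - 892 \left(\left(24 + 81 - 270\right) + 192\right) = - 892 \left(-165 + 192\right) = \left(-892\right) 27 = -24084$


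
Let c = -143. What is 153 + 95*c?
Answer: -13432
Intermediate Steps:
153 + 95*c = 153 + 95*(-143) = 153 - 13585 = -13432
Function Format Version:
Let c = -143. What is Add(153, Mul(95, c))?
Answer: -13432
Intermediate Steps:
Add(153, Mul(95, c)) = Add(153, Mul(95, -143)) = Add(153, -13585) = -13432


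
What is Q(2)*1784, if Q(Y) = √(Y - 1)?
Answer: 1784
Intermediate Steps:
Q(Y) = √(-1 + Y)
Q(2)*1784 = √(-1 + 2)*1784 = √1*1784 = 1*1784 = 1784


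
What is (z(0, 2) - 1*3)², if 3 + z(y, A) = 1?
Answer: 25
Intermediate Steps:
z(y, A) = -2 (z(y, A) = -3 + 1 = -2)
(z(0, 2) - 1*3)² = (-2 - 1*3)² = (-2 - 3)² = (-5)² = 25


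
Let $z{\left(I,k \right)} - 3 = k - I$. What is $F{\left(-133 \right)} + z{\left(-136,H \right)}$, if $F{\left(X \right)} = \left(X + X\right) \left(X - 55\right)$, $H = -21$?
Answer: $50126$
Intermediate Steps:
$z{\left(I,k \right)} = 3 + k - I$ ($z{\left(I,k \right)} = 3 - \left(I - k\right) = 3 + k - I$)
$F{\left(X \right)} = 2 X \left(-55 + X\right)$
$F{\left(-133 \right)} + z{\left(-136,H \right)} = 2 \left(-133\right) \left(-55 - 133\right) - -118 = 2 \left(-133\right) \left(-188\right) + \left(3 - 21 + 136\right) = 50008 + 118 = 50126$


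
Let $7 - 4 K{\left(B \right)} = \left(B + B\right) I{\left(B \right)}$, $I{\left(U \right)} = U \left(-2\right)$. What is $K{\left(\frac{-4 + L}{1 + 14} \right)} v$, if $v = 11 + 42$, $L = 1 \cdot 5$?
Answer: $\frac{83687}{900} \approx 92.986$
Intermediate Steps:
$I{\left(U \right)} = - 2 U$
$L = 5$
$v = 53$
$K{\left(B \right)} = \frac{7}{4} + B^{2}$ ($K{\left(B \right)} = \frac{7}{4} - \frac{\left(B + B\right) \left(- 2 B\right)}{4} = \frac{7}{4} - \frac{2 B \left(- 2 B\right)}{4} = \frac{7}{4} - \frac{\left(-4\right) B^{2}}{4} = \frac{7}{4} + B^{2}$)
$K{\left(\frac{-4 + L}{1 + 14} \right)} v = \left(\frac{7}{4} + \left(\frac{-4 + 5}{1 + 14}\right)^{2}\right) 53 = \left(\frac{7}{4} + \left(1 \cdot \frac{1}{15}\right)^{2}\right) 53 = \left(\frac{7}{4} + \left(\frac{1}{15}\right)^{2}\right) 53 = \left(\frac{7}{4} + \frac{1}{225}\right) 53 = \frac{1579}{900} \cdot 53 = \frac{83687}{900}$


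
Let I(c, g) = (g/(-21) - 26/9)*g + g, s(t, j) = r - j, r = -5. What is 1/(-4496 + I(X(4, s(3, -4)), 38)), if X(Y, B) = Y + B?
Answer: -63/292102 ≈ -0.00021568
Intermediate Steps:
s(t, j) = -5 - j
X(Y, B) = B + Y
I(c, g) = g + g*(-26/9 - g/21) (I(c, g) = (g*(-1/21) - 26*1/9)*g + g = (-g/21 - 26/9)*g + g = (-26/9 - g/21)*g + g = g*(-26/9 - g/21) + g = g + g*(-26/9 - g/21))
1/(-4496 + I(X(4, s(3, -4)), 38)) = 1/(-4496 - 1/63*38*(119 + 3*38)) = 1/(-4496 - 1/63*38*(119 + 114)) = 1/(-4496 - 1/63*38*233) = 1/(-4496 - 8854/63) = 1/(-292102/63) = -63/292102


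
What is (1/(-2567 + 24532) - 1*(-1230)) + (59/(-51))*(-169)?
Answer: 1596877516/1120215 ≈ 1425.5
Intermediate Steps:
(1/(-2567 + 24532) - 1*(-1230)) + (59/(-51))*(-169) = (1/21965 + 1230) + (59*(-1/51))*(-169) = (1/21965 + 1230) - 59/51*(-169) = 27016951/21965 + 9971/51 = 1596877516/1120215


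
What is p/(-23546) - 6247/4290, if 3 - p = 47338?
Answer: 13993822/25253085 ≈ 0.55414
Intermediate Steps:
p = -47335 (p = 3 - 1*47338 = 3 - 47338 = -47335)
p/(-23546) - 6247/4290 = -47335/(-23546) - 6247/4290 = -47335*(-1/23546) - 6247*1/4290 = 47335/23546 - 6247/4290 = 13993822/25253085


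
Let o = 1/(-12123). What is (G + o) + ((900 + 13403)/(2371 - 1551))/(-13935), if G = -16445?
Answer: -759352782948823/46175294700 ≈ -16445.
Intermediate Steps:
o = -1/12123 ≈ -8.2488e-5
(G + o) + ((900 + 13403)/(2371 - 1551))/(-13935) = (-16445 - 1/12123) + ((900 + 13403)/(2371 - 1551))/(-13935) = -199362736/12123 + (14303/820)*(-1/13935) = -199362736/12123 - 14303/11426700 = -759352782948823/46175294700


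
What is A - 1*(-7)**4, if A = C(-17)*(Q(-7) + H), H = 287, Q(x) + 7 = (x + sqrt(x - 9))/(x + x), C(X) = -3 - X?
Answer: 1526 - 4*I ≈ 1526.0 - 4.0*I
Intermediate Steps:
Q(x) = -7 + (x + sqrt(-9 + x))/(2*x) (Q(x) = -7 + (x + sqrt(x - 9))/(x + x) = -7 + (x + sqrt(-9 + x))/((2*x)) = -7 + (x + sqrt(-9 + x))*(1/(2*x)) = -7 + (x + sqrt(-9 + x))/(2*x))
A = 3927 - 4*I (A = (-3 - 1*(-17))*((1/2)*(sqrt(-9 - 7) - 13*(-7))/(-7) + 287) = (-3 + 17)*((1/2)*(-1/7)*(sqrt(-16) + 91) + 287) = 14*((1/2)*(-1/7)*(4*I + 91) + 287) = 14*((1/2)*(-1/7)*(91 + 4*I) + 287) = 14*((-13/2 - 2*I/7) + 287) = 14*(561/2 - 2*I/7) = 3927 - 4*I ≈ 3927.0 - 4.0*I)
A - 1*(-7)**4 = (3927 - 4*I) - 1*(-7)**4 = (3927 - 4*I) - 1*2401 = (3927 - 4*I) - 2401 = 1526 - 4*I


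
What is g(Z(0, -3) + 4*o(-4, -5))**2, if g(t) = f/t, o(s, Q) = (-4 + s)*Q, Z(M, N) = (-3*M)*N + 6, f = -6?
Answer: 9/6889 ≈ 0.0013064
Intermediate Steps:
Z(M, N) = 6 - 3*M*N (Z(M, N) = -3*M*N + 6 = 6 - 3*M*N)
o(s, Q) = Q*(-4 + s)
g(t) = -6/t
g(Z(0, -3) + 4*o(-4, -5))**2 = (-6/((6 - 3*0*(-3)) + 4*(-5*(-4 - 4))))**2 = (-6/((6 + 0) + 4*(-5*(-8))))**2 = (-6/(6 + 4*40))**2 = (-6/(6 + 160))**2 = (-6/166)**2 = (-6*1/166)**2 = (-3/83)**2 = 9/6889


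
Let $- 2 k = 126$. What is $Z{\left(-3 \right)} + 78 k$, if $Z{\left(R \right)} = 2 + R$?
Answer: $-4915$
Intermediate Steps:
$k = -63$ ($k = \left(- \frac{1}{2}\right) 126 = -63$)
$Z{\left(-3 \right)} + 78 k = \left(2 - 3\right) + 78 \left(-63\right) = -1 - 4914 = -4915$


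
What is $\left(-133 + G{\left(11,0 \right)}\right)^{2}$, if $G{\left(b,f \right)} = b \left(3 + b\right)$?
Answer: $441$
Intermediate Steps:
$\left(-133 + G{\left(11,0 \right)}\right)^{2} = \left(-133 + 11 \left(3 + 11\right)\right)^{2} = \left(-133 + 11 \cdot 14\right)^{2} = \left(-133 + 154\right)^{2} = 21^{2} = 441$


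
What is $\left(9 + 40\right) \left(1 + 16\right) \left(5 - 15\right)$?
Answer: $-8330$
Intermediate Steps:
$\left(9 + 40\right) \left(1 + 16\right) \left(5 - 15\right) = 49 \cdot 17 \left(-10\right) = 49 \left(-170\right) = -8330$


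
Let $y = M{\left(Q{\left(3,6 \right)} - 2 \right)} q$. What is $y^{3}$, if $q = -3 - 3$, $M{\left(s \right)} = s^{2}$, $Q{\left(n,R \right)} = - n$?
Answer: $-3375000$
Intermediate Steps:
$q = -6$ ($q = -3 - 3 = -6$)
$y = -150$ ($y = \left(\left(-1\right) 3 - 2\right)^{2} \left(-6\right) = \left(-3 - 2\right)^{2} \left(-6\right) = \left(-5\right)^{2} \left(-6\right) = 25 \left(-6\right) = -150$)
$y^{3} = \left(-150\right)^{3} = -3375000$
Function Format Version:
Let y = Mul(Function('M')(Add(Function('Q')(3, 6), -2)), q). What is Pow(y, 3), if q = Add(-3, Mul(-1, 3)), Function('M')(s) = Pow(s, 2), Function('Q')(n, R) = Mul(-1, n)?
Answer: -3375000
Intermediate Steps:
q = -6 (q = Add(-3, -3) = -6)
y = -150 (y = Mul(Pow(Add(Mul(-1, 3), -2), 2), -6) = Mul(Pow(Add(-3, -2), 2), -6) = Mul(Pow(-5, 2), -6) = Mul(25, -6) = -150)
Pow(y, 3) = Pow(-150, 3) = -3375000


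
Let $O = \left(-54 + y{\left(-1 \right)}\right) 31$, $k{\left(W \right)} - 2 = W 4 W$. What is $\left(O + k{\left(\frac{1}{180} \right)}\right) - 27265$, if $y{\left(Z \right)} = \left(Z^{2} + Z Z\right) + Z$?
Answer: $- \frac{234138599}{8100} \approx -28906.0$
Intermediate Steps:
$y{\left(Z \right)} = Z + 2 Z^{2}$ ($y{\left(Z \right)} = \left(Z^{2} + Z^{2}\right) + Z = 2 Z^{2} + Z = Z + 2 Z^{2}$)
$k{\left(W \right)} = 2 + 4 W^{2}$ ($k{\left(W \right)} = 2 + W 4 W = 2 + 4 W W = 2 + 4 W^{2}$)
$O = -1643$ ($O = \left(-54 - \left(1 + 2 \left(-1\right)\right)\right) 31 = \left(-54 - \left(1 - 2\right)\right) 31 = \left(-54 - -1\right) 31 = \left(-54 + 1\right) 31 = \left(-53\right) 31 = -1643$)
$\left(O + k{\left(\frac{1}{180} \right)}\right) - 27265 = \left(-1643 + \left(2 + 4 \left(\frac{1}{180}\right)^{2}\right)\right) - 27265 = \left(-1643 + \left(2 + \frac{4}{32400}\right)\right) - 27265 = \left(-1643 + \left(2 + 4 \cdot \frac{1}{32400}\right)\right) - 27265 = \left(-1643 + \left(2 + \frac{1}{8100}\right)\right) - 27265 = \left(-1643 + \frac{16201}{8100}\right) - 27265 = - \frac{13292099}{8100} - 27265 = - \frac{234138599}{8100}$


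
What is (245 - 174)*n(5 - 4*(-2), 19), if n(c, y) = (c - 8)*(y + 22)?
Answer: 14555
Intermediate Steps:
n(c, y) = (-8 + c)*(22 + y)
(245 - 174)*n(5 - 4*(-2), 19) = (245 - 174)*(-176 - 8*19 + 22*(5 - 4*(-2)) + (5 - 4*(-2))*19) = 71*(-176 - 152 + 22*(5 + 8) + (5 + 8)*19) = 71*(-176 - 152 + 22*13 + 13*19) = 71*(-176 - 152 + 286 + 247) = 71*205 = 14555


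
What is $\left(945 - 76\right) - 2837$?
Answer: $-1968$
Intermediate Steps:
$\left(945 - 76\right) - 2837 = 869 - 2837 = -1968$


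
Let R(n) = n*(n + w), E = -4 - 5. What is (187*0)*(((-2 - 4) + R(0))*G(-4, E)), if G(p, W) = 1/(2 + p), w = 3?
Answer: 0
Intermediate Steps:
E = -9
R(n) = n*(3 + n) (R(n) = n*(n + 3) = n*(3 + n))
(187*0)*(((-2 - 4) + R(0))*G(-4, E)) = (187*0)*(((-2 - 4) + 0*(3 + 0))/(2 - 4)) = 0*((-6 + 0*3)/(-2)) = 0*((-6 + 0)*(-1/2)) = 0*(-6*(-1/2)) = 0*3 = 0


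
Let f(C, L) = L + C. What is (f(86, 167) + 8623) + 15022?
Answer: 23898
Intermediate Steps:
f(C, L) = C + L
(f(86, 167) + 8623) + 15022 = ((86 + 167) + 8623) + 15022 = (253 + 8623) + 15022 = 8876 + 15022 = 23898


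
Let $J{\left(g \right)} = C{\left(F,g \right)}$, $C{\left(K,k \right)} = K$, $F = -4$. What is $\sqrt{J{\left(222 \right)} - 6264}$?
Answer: $2 i \sqrt{1567} \approx 79.171 i$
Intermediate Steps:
$J{\left(g \right)} = -4$
$\sqrt{J{\left(222 \right)} - 6264} = \sqrt{-4 - 6264} = \sqrt{-6268} = 2 i \sqrt{1567}$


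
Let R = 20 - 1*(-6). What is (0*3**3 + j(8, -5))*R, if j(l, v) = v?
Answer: -130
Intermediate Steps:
R = 26 (R = 20 + 6 = 26)
(0*3**3 + j(8, -5))*R = (0*3**3 - 5)*26 = (0*27 - 5)*26 = (0 - 5)*26 = -5*26 = -130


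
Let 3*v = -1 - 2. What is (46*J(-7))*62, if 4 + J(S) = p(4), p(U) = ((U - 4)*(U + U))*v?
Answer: -11408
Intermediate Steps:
v = -1 (v = (-1 - 2)/3 = (⅓)*(-3) = -1)
p(U) = -2*U*(-4 + U) (p(U) = ((U - 4)*(U + U))*(-1) = ((-4 + U)*(2*U))*(-1) = (2*U*(-4 + U))*(-1) = -2*U*(-4 + U))
J(S) = -4 (J(S) = -4 + 2*4*(4 - 1*4) = -4 + 2*4*(4 - 4) = -4 + 2*4*0 = -4 + 0 = -4)
(46*J(-7))*62 = (46*(-4))*62 = -184*62 = -11408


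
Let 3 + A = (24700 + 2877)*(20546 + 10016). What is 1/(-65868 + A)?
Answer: 1/842742403 ≈ 1.1866e-9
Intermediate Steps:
A = 842808271 (A = -3 + (24700 + 2877)*(20546 + 10016) = -3 + 27577*30562 = -3 + 842808274 = 842808271)
1/(-65868 + A) = 1/(-65868 + 842808271) = 1/842742403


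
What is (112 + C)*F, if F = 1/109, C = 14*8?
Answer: 224/109 ≈ 2.0550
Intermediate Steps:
C = 112
F = 1/109 ≈ 0.0091743
(112 + C)*F = (112 + 112)*(1/109) = 224*(1/109) = 224/109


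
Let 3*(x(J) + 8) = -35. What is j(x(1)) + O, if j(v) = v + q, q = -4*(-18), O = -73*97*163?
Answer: -3462452/3 ≈ -1.1542e+6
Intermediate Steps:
x(J) = -59/3 (x(J) = -8 + (⅓)*(-35) = -8 - 35/3 = -59/3)
O = -1154203 (O = -7081*163 = -1154203)
q = 72
j(v) = 72 + v (j(v) = v + 72 = 72 + v)
j(x(1)) + O = (72 - 59/3) - 1154203 = 157/3 - 1154203 = -3462452/3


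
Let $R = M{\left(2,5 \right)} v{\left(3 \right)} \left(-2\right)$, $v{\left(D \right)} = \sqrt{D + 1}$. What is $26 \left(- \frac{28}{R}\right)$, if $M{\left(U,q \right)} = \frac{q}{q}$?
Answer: $182$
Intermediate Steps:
$M{\left(U,q \right)} = 1$
$v{\left(D \right)} = \sqrt{1 + D}$
$R = -4$ ($R = 1 \sqrt{1 + 3} \left(-2\right) = 1 \sqrt{4} \left(-2\right) = 1 \cdot 2 \left(-2\right) = 2 \left(-2\right) = -4$)
$26 \left(- \frac{28}{R}\right) = 26 \left(- \frac{28}{-4}\right) = 26 \left(\left(-28\right) \left(- \frac{1}{4}\right)\right) = 26 \cdot 7 = 182$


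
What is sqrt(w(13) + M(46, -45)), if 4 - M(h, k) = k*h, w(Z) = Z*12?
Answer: sqrt(2230) ≈ 47.223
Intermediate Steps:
w(Z) = 12*Z
M(h, k) = 4 - h*k (M(h, k) = 4 - k*h = 4 - h*k)
sqrt(w(13) + M(46, -45)) = sqrt(12*13 + (4 - 1*46*(-45))) = sqrt(156 + (4 + 2070)) = sqrt(156 + 2074) = sqrt(2230)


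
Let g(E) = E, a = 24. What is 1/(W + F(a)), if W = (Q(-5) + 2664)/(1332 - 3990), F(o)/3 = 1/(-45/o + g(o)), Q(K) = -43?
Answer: -156822/133375 ≈ -1.1758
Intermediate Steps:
F(o) = 3/(o - 45/o) (F(o) = 3/(-45/o + o) = 3/(o - 45/o))
W = -2621/2658 (W = (-43 + 2664)/(1332 - 3990) = 2621/(-2658) = 2621*(-1/2658) = -2621/2658 ≈ -0.98608)
1/(W + F(a)) = 1/(-2621/2658 + 3*24/(-45 + 24²)) = 1/(-2621/2658 + 3*24/(-45 + 576)) = 1/(-2621/2658 + 3*24/531) = 1/(-2621/2658 + 3*24*(1/531)) = 1/(-2621/2658 + 8/59) = 1/(-133375/156822) = -156822/133375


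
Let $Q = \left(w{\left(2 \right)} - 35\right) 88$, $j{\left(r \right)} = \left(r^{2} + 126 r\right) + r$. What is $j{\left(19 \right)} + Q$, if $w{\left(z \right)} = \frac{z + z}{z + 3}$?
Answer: $- \frac{1178}{5} \approx -235.6$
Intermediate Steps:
$j{\left(r \right)} = r^{2} + 127 r$
$w{\left(z \right)} = \frac{2 z}{3 + z}$
$Q = - \frac{15048}{5}$ ($Q = \left(2 \cdot 2 \frac{1}{3 + 2} - 35\right) 88 = \left(2 \cdot 2 \cdot \frac{1}{5} - 35\right) 88 = \left(\frac{4}{5} - 35\right) 88 = \left(- \frac{171}{5}\right) 88 = - \frac{15048}{5} \approx -3009.6$)
$j{\left(19 \right)} + Q = 19 \left(127 + 19\right) - \frac{15048}{5} = 19 \cdot 146 - \frac{15048}{5} = 2774 - \frac{15048}{5} = - \frac{1178}{5}$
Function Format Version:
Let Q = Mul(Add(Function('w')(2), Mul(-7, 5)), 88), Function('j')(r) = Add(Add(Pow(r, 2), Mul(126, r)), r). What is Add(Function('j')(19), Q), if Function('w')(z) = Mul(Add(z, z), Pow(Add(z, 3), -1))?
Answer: Rational(-1178, 5) ≈ -235.60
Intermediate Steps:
Function('j')(r) = Add(Pow(r, 2), Mul(127, r))
Function('w')(z) = Mul(2, z, Pow(Add(3, z), -1)) (Function('w')(z) = Mul(Mul(2, z), Pow(Add(3, z), -1)) = Mul(2, z, Pow(Add(3, z), -1)))
Q = Rational(-15048, 5) (Q = Mul(Add(Mul(2, 2, Pow(Add(3, 2), -1)), Mul(-7, 5)), 88) = Mul(Add(Mul(2, 2, Pow(5, -1)), -35), 88) = Mul(Add(Mul(2, 2, Rational(1, 5)), -35), 88) = Mul(Add(Rational(4, 5), -35), 88) = Mul(Rational(-171, 5), 88) = Rational(-15048, 5) ≈ -3009.6)
Add(Function('j')(19), Q) = Add(Mul(19, Add(127, 19)), Rational(-15048, 5)) = Add(Mul(19, 146), Rational(-15048, 5)) = Add(2774, Rational(-15048, 5)) = Rational(-1178, 5)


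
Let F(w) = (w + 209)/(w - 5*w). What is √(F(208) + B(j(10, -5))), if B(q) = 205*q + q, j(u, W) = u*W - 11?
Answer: I*√135919277/104 ≈ 112.1*I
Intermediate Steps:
F(w) = -(209 + w)/(4*w) (F(w) = (209 + w)/((-4*w)) = (209 + w)*(-1/(4*w)) = -(209 + w)/(4*w))
j(u, W) = -11 + W*u (j(u, W) = W*u - 11 = -11 + W*u)
B(q) = 206*q
√(F(208) + B(j(10, -5))) = √((¼)*(-209 - 1*208)/208 + 206*(-11 - 5*10)) = √((¼)*(1/208)*(-209 - 208) + 206*(-11 - 50)) = √((¼)*(1/208)*(-417) + 206*(-61)) = √(-417/832 - 12566) = √(-10455329/832) = I*√135919277/104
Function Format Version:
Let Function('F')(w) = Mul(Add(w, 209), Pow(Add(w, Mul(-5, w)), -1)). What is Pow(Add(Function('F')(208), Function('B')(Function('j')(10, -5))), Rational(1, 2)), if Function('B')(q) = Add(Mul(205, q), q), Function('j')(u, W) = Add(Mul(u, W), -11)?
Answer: Mul(Rational(1, 104), I, Pow(135919277, Rational(1, 2))) ≈ Mul(112.10, I)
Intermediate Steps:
Function('F')(w) = Mul(Rational(-1, 4), Pow(w, -1), Add(209, w)) (Function('F')(w) = Mul(Add(209, w), Pow(Mul(-4, w), -1)) = Mul(Add(209, w), Mul(Rational(-1, 4), Pow(w, -1))) = Mul(Rational(-1, 4), Pow(w, -1), Add(209, w)))
Function('j')(u, W) = Add(-11, Mul(W, u)) (Function('j')(u, W) = Add(Mul(W, u), -11) = Add(-11, Mul(W, u)))
Function('B')(q) = Mul(206, q)
Pow(Add(Function('F')(208), Function('B')(Function('j')(10, -5))), Rational(1, 2)) = Pow(Add(Mul(Rational(1, 4), Pow(208, -1), Add(-209, Mul(-1, 208))), Mul(206, Add(-11, Mul(-5, 10)))), Rational(1, 2)) = Pow(Add(Mul(Rational(1, 4), Rational(1, 208), Add(-209, -208)), Mul(206, Add(-11, -50))), Rational(1, 2)) = Pow(Add(Mul(Rational(1, 4), Rational(1, 208), -417), Mul(206, -61)), Rational(1, 2)) = Pow(Add(Rational(-417, 832), -12566), Rational(1, 2)) = Pow(Rational(-10455329, 832), Rational(1, 2)) = Mul(Rational(1, 104), I, Pow(135919277, Rational(1, 2)))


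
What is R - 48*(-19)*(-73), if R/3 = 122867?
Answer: 302025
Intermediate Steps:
R = 368601 (R = 3*122867 = 368601)
R - 48*(-19)*(-73) = 368601 - 48*(-19)*(-73) = 368601 + 912*(-73) = 368601 - 66576 = 302025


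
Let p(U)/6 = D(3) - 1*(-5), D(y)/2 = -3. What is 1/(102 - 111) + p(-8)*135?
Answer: -7291/9 ≈ -810.11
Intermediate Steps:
D(y) = -6 (D(y) = 2*(-3) = -6)
p(U) = -6 (p(U) = 6*(-6 - 1*(-5)) = 6*(-6 + 5) = 6*(-1) = -6)
1/(102 - 111) + p(-8)*135 = 1/(102 - 111) - 6*135 = 1/(-9) - 810 = -⅑ - 810 = -7291/9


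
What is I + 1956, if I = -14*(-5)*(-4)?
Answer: 1676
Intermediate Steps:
I = -280 (I = 70*(-4) = -280)
I + 1956 = -280 + 1956 = 1676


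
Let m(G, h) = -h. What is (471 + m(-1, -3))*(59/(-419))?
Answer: -27966/419 ≈ -66.745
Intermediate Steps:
(471 + m(-1, -3))*(59/(-419)) = (471 - 1*(-3))*(59/(-419)) = (471 + 3)*(59*(-1/419)) = 474*(-59/419) = -27966/419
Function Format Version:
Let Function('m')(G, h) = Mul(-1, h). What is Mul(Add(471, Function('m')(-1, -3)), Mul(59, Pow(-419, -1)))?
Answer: Rational(-27966, 419) ≈ -66.745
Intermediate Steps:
Mul(Add(471, Function('m')(-1, -3)), Mul(59, Pow(-419, -1))) = Mul(Add(471, Mul(-1, -3)), Mul(59, Pow(-419, -1))) = Mul(Add(471, 3), Mul(59, Rational(-1, 419))) = Mul(474, Rational(-59, 419)) = Rational(-27966, 419)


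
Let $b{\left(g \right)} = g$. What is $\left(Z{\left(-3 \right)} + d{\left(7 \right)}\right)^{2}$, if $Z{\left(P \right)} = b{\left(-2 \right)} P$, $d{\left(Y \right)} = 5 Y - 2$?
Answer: $1521$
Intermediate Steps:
$d{\left(Y \right)} = -2 + 5 Y$
$Z{\left(P \right)} = - 2 P$
$\left(Z{\left(-3 \right)} + d{\left(7 \right)}\right)^{2} = \left(\left(-2\right) \left(-3\right) + \left(-2 + 5 \cdot 7\right)\right)^{2} = \left(6 + \left(-2 + 35\right)\right)^{2} = \left(6 + 33\right)^{2} = 39^{2} = 1521$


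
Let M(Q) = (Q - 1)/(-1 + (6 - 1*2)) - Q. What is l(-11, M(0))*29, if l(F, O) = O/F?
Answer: 29/33 ≈ 0.87879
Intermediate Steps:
M(Q) = -1/3 - 2*Q/3 (M(Q) = (-1 + Q)/(-1 + (6 - 2)) - Q = (-1 + Q)/(-1 + 4) - Q = (-1 + Q)/3 - Q = (-1 + Q)*(1/3) - Q = (-1/3 + Q/3) - Q = -1/3 - 2*Q/3)
l(-11, M(0))*29 = ((-1/3 - 2/3*0)/(-11))*29 = ((-1/3 + 0)*(-1/11))*29 = -1/3*(-1/11)*29 = (1/33)*29 = 29/33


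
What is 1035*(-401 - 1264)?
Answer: -1723275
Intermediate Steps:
1035*(-401 - 1264) = 1035*(-1665) = -1723275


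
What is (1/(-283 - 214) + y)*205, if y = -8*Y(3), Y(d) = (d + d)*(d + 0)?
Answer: -14671645/497 ≈ -29520.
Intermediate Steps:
Y(d) = 2*d**2 (Y(d) = (2*d)*d = 2*d**2)
y = -144 (y = -16*3**2 = -16*9 = -8*18 = -144)
(1/(-283 - 214) + y)*205 = (1/(-283 - 214) - 144)*205 = (1/(-497) - 144)*205 = (-1/497 - 144)*205 = -71569/497*205 = -14671645/497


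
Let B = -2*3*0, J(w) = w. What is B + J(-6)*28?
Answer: -168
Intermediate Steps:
B = 0 (B = -6*0 = 0)
B + J(-6)*28 = 0 - 6*28 = 0 - 168 = -168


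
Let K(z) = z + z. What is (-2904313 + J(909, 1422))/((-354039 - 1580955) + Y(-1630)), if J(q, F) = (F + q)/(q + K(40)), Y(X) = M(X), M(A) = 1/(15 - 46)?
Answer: 89043260006/59324982035 ≈ 1.5009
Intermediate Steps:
M(A) = -1/31 (M(A) = 1/(-31) = -1/31)
Y(X) = -1/31
K(z) = 2*z
J(q, F) = (F + q)/(80 + q) (J(q, F) = (F + q)/(q + 2*40) = (F + q)/(q + 80) = (F + q)/(80 + q))
(-2904313 + J(909, 1422))/((-354039 - 1580955) + Y(-1630)) = (-2904313 + (1422 + 909)/(80 + 909))/((-354039 - 1580955) - 1/31) = (-2904313 + 2331/989)/(-1934994 - 1/31) = (-2904313 + (1/989)*2331)/(-59984815/31) = (-2904313 + 2331/989)*(-31/59984815) = -2872363226/989*(-31/59984815) = 89043260006/59324982035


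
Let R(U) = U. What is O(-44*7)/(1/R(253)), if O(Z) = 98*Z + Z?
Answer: -7714476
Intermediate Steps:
O(Z) = 99*Z
O(-44*7)/(1/R(253)) = (99*(-44*7))/(1/253) = (99*(-308))/(1/253) = -30492*253 = -7714476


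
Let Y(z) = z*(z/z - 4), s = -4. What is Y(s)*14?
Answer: 168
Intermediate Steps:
Y(z) = -3*z (Y(z) = z*(1 - 4) = z*(-3) = -3*z)
Y(s)*14 = -3*(-4)*14 = 12*14 = 168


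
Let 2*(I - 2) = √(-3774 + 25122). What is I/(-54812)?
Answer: -1/27406 - 3*√593/54812 ≈ -0.0013693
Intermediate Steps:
I = 2 + 3*√593 (I = 2 + √(-3774 + 25122)/2 = 2 + √21348/2 = 2 + (6*√593)/2 = 2 + 3*√593 ≈ 75.055)
I/(-54812) = (2 + 3*√593)/(-54812) = (2 + 3*√593)*(-1/54812) = -1/27406 - 3*√593/54812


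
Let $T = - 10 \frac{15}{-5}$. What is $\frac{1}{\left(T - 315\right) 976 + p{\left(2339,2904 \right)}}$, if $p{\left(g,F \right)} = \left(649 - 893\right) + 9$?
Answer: $- \frac{1}{278395} \approx -3.592 \cdot 10^{-6}$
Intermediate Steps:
$p{\left(g,F \right)} = -235$ ($p{\left(g,F \right)} = -244 + 9 = -235$)
$T = 30$ ($T = - 10 \cdot 15 \left(- \frac{1}{5}\right) = \left(-10\right) \left(-3\right) = 30$)
$\frac{1}{\left(T - 315\right) 976 + p{\left(2339,2904 \right)}} = \frac{1}{\left(30 - 315\right) 976 - 235} = \frac{1}{\left(-285\right) 976 - 235} = \frac{1}{-278160 - 235} = \frac{1}{-278395} = - \frac{1}{278395}$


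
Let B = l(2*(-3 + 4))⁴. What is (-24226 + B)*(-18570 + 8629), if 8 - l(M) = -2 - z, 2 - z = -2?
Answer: -141062790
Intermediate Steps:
z = 4 (z = 2 - 1*(-2) = 2 + 2 = 4)
l(M) = 14 (l(M) = 8 - (-2 - 1*4) = 8 - (-2 - 4) = 8 - 1*(-6) = 8 + 6 = 14)
B = 38416 (B = 14⁴ = 38416)
(-24226 + B)*(-18570 + 8629) = (-24226 + 38416)*(-18570 + 8629) = 14190*(-9941) = -141062790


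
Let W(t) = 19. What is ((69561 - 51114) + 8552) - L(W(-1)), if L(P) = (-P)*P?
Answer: 27360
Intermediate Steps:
L(P) = -P²
((69561 - 51114) + 8552) - L(W(-1)) = ((69561 - 51114) + 8552) - (-1)*19² = (18447 + 8552) - (-1)*361 = 26999 - 1*(-361) = 26999 + 361 = 27360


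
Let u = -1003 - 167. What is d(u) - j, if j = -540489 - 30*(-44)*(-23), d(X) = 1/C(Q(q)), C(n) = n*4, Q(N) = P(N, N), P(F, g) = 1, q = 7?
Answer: 2283397/4 ≈ 5.7085e+5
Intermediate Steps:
Q(N) = 1
u = -1170
C(n) = 4*n
d(X) = ¼ (d(X) = 1/(4*1) = 1/4 = ¼)
j = -570849 (j = -540489 + 1320*(-23) = -540489 - 30360 = -570849)
d(u) - j = ¼ - 1*(-570849) = ¼ + 570849 = 2283397/4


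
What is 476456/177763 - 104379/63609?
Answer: 3917388509/3769108889 ≈ 1.0393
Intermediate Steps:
476456/177763 - 104379/63609 = 476456*(1/177763) - 104379*1/63609 = 476456/177763 - 34793/21203 = 3917388509/3769108889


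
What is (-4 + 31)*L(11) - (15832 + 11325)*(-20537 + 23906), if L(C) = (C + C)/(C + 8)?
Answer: -1738346133/19 ≈ -9.1492e+7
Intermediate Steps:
L(C) = 2*C/(8 + C) (L(C) = (2*C)/(8 + C) = 2*C/(8 + C))
(-4 + 31)*L(11) - (15832 + 11325)*(-20537 + 23906) = (-4 + 31)*(2*11/(8 + 11)) - (15832 + 11325)*(-20537 + 23906) = 27*(2*11/19) - 27157*3369 = 27*(2*11*(1/19)) - 1*91491933 = 27*(22/19) - 91491933 = 594/19 - 91491933 = -1738346133/19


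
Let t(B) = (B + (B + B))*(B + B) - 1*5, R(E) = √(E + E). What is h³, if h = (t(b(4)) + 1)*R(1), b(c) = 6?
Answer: 19056256*√2 ≈ 2.6950e+7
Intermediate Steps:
R(E) = √2*√E (R(E) = √(2*E) = √2*√E)
t(B) = -5 + 6*B² (t(B) = (B + 2*B)*(2*B) - 5 = (3*B)*(2*B) - 5 = 6*B² - 5 = -5 + 6*B²)
h = 212*√2 (h = ((-5 + 6*6²) + 1)*(√2*√1) = ((-5 + 6*36) + 1)*(√2*1) = ((-5 + 216) + 1)*√2 = (211 + 1)*√2 = 212*√2 ≈ 299.81)
h³ = (212*√2)³ = 19056256*√2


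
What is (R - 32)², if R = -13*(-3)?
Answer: 49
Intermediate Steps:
R = 39 (R = -1*(-39) = 39)
(R - 32)² = (39 - 32)² = 7² = 49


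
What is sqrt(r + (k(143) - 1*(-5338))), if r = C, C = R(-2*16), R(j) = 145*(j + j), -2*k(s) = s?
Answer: I*sqrt(16054)/2 ≈ 63.352*I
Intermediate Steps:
k(s) = -s/2
R(j) = 290*j (R(j) = 145*(2*j) = 290*j)
C = -9280 (C = 290*(-2*16) = 290*(-32) = -9280)
r = -9280
sqrt(r + (k(143) - 1*(-5338))) = sqrt(-9280 + (-1/2*143 - 1*(-5338))) = sqrt(-9280 + (-143/2 + 5338)) = sqrt(-9280 + 10533/2) = sqrt(-8027/2) = I*sqrt(16054)/2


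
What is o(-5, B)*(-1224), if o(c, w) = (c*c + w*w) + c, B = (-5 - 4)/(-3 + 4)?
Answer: -123624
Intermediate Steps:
B = -9 (B = -9/1 = -9*1 = -9)
o(c, w) = c + c² + w² (o(c, w) = (c² + w²) + c = c + c² + w²)
o(-5, B)*(-1224) = (-5 + (-5)² + (-9)²)*(-1224) = (-5 + 25 + 81)*(-1224) = 101*(-1224) = -123624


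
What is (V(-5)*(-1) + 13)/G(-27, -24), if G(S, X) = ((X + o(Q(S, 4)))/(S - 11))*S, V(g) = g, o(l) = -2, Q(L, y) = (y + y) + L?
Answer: -38/39 ≈ -0.97436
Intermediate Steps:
Q(L, y) = L + 2*y (Q(L, y) = 2*y + L = L + 2*y)
G(S, X) = S*(-2 + X)/(-11 + S) (G(S, X) = ((X - 2)/(S - 11))*S = ((-2 + X)/(-11 + S))*S = S*(-2 + X)/(-11 + S))
(V(-5)*(-1) + 13)/G(-27, -24) = (-5*(-1) + 13)/((-27*(-2 - 24)/(-11 - 27))) = (5 + 13)/((-27*(-26)/(-38))) = 18/((-27*(-1/38)*(-26))) = 18/(-351/19) = 18*(-19/351) = -38/39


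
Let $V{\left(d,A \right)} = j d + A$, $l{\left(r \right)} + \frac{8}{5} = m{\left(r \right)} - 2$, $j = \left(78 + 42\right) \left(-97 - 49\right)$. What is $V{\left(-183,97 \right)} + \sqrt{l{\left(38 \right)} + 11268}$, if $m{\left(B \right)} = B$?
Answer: $3206257 + \frac{8 \sqrt{4415}}{5} \approx 3.2064 \cdot 10^{6}$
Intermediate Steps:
$j = -17520$ ($j = 120 \left(-146\right) = -17520$)
$l{\left(r \right)} = - \frac{18}{5} + r$ ($l{\left(r \right)} = - \frac{8}{5} + \left(r - 2\right) = - \frac{8}{5} + \left(-2 + r\right) = - \frac{18}{5} + r$)
$V{\left(d,A \right)} = A - 17520 d$ ($V{\left(d,A \right)} = - 17520 d + A = A - 17520 d$)
$V{\left(-183,97 \right)} + \sqrt{l{\left(38 \right)} + 11268} = \left(97 - -3206160\right) + \sqrt{\left(- \frac{18}{5} + 38\right) + 11268} = \left(97 + 3206160\right) + \sqrt{\frac{172}{5} + 11268} = 3206257 + \sqrt{\frac{56512}{5}} = 3206257 + \frac{8 \sqrt{4415}}{5}$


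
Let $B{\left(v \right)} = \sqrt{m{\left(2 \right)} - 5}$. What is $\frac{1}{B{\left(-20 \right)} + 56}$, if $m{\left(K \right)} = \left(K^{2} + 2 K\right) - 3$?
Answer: $\frac{1}{56} \approx 0.017857$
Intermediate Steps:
$m{\left(K \right)} = -3 + K^{2} + 2 K$
$B{\left(v \right)} = 0$ ($B{\left(v \right)} = \sqrt{\left(-3 + 2^{2} + 2 \cdot 2\right) - 5} = \sqrt{\left(-3 + 4 + 4\right) - 5} = \sqrt{5 - 5} = \sqrt{0} = 0$)
$\frac{1}{B{\left(-20 \right)} + 56} = \frac{1}{0 + 56} = \frac{1}{56}$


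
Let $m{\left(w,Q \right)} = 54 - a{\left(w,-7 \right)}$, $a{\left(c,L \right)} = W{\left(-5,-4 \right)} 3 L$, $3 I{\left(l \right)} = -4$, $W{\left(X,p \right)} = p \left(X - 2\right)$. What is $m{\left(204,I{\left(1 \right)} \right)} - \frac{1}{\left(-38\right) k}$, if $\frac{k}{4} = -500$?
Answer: $\frac{48791999}{76000} \approx 642.0$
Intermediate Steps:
$k = -2000$ ($k = 4 \left(-500\right) = -2000$)
$W{\left(X,p \right)} = p \left(-2 + X\right)$
$I{\left(l \right)} = - \frac{4}{3}$ ($I{\left(l \right)} = \frac{1}{3} \left(-4\right) = - \frac{4}{3}$)
$a{\left(c,L \right)} = 84 L$ ($a{\left(c,L \right)} = - 4 \left(-2 - 5\right) 3 L = \left(-4\right) \left(-7\right) 3 L = 28 \cdot 3 L = 84 L$)
$m{\left(w,Q \right)} = 642$ ($m{\left(w,Q \right)} = 54 - 84 \left(-7\right) = 54 - -588 = 54 + 588 = 642$)
$m{\left(204,I{\left(1 \right)} \right)} - \frac{1}{\left(-38\right) k} = 642 - \frac{1}{\left(-38\right) \left(-2000\right)} = 642 - \frac{1}{76000} = \frac{48791999}{76000}$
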